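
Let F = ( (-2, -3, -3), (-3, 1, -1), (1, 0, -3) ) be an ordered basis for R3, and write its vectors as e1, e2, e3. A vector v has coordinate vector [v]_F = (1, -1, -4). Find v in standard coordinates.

(-3, -4, 10)

v = M [v]_F, where M has columns e1, ..., e3.
Carrying out the matrix-vector product, v = (-3, -4, 10).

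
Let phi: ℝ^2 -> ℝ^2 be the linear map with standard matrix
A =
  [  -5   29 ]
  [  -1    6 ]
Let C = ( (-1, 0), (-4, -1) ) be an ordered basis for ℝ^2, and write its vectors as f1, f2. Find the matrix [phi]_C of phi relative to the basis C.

The j-th column of [phi]_C is [phi(fj)]_C.
phi(f1) = A f1 = (5, 1) = -f1 - f2, so column 1 is (-1, -1).
Repeating for f2 and assembling the columns gives [[-1, 1], [-1, 2]].

[[-1, 1], [-1, 2]]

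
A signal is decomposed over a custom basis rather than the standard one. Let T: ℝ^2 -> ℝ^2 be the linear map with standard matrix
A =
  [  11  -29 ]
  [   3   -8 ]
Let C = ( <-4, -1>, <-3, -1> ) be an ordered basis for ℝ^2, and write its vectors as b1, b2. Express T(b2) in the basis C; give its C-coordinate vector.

<1, 0>

Column 2 of [T]_C is the C-coordinate vector of T(b2).
In standard coordinates T(b2) = A b2 = <-4, -1>.
Converting to C: <-4, -1> = b1 + 0·b2, so the coordinate vector is <1, 0>.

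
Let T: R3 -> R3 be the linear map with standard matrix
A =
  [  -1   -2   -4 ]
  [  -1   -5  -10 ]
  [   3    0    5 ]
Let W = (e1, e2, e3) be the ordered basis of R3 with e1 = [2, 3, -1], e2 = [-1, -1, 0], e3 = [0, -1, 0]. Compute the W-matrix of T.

[[-1, 3, 0], [2, 3, -2], [2, 0, -3]]

Let P have columns e1, ..., e3. Then [T]_W = P^(-1) A P.
Here det P = -1, so P^(-1) is integer; computing A P first and then P^(-1)(A P) gives [[-1, 3, 0], [2, 3, -2], [2, 0, -3]].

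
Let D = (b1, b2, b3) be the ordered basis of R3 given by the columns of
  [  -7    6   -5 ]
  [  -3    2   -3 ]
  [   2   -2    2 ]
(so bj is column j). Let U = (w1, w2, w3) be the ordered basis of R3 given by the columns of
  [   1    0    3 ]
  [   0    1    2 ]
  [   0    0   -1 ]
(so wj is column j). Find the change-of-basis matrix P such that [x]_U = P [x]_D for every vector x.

Let M have columns bj and N have columns wj. Then for every x, N [x]_U = x = M [x]_D, so P = N^(-1) M.
Since det N = -1, N^(-1) has integer entries; multiplying gives P = [[-1, 0, 1], [1, -2, 1], [-2, 2, -2]].

[[-1, 0, 1], [1, -2, 1], [-2, 2, -2]]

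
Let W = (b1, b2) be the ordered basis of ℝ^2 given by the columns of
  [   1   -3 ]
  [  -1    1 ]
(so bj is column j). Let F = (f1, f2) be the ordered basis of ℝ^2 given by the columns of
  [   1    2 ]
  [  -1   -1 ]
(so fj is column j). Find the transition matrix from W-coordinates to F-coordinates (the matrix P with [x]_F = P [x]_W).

Column j of P is [bj]_F, since P maps W-coordinates to F-coordinates.
Expressing b1 in F: b1 = f1 + 0·f2, so column 1 of P is <1, 0>.
Doing the same for each bj gives P = [[1, 1], [0, -2]].

[[1, 1], [0, -2]]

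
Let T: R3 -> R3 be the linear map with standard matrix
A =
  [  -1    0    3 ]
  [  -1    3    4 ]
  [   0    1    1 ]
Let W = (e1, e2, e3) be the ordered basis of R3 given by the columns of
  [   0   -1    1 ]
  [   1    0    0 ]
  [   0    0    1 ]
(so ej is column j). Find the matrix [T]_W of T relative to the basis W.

With P the matrix whose columns are e1, ..., e3, [T]_W = P^(-1) A P.
Column by column: T(e1) = A e1 = [0, 3, 1]; its W-coordinates [3, 1, 1] give column 1.
Continuing for each basis vector yields [T]_W = [[3, 1, 3], [1, -1, -1], [1, 0, 1]].

[[3, 1, 3], [1, -1, -1], [1, 0, 1]]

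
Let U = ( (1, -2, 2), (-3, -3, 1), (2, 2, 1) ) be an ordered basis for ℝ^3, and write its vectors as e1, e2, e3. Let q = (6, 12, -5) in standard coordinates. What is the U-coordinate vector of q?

(-2, -2, 1)

[q]_U is the unique c with M c = q, where M has columns e1, ..., e3.
Solving this 3x3 system gives c = (-2, -2, 1).
Check: -2e1 - 2e2 + e3 = (6, 12, -5).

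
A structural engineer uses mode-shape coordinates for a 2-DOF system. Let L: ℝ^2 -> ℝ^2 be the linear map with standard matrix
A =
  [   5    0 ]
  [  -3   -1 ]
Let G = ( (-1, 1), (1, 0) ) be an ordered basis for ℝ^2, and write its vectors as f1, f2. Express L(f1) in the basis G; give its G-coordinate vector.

Column 1 of [L]_G is the G-coordinate vector of L(f1).
In standard coordinates L(f1) = A f1 = (-5, 2).
Converting to G: (-5, 2) = 2f1 - 3f2, so the coordinate vector is (2, -3).

(2, -3)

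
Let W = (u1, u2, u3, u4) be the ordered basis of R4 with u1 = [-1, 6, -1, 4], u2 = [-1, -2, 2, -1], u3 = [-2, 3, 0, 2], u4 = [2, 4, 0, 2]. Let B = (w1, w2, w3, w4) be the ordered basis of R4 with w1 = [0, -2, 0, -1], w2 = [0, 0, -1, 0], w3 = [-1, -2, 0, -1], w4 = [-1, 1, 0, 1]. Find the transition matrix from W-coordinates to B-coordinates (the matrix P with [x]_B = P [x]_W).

Let M have columns uj and N have columns wj. Then for every x, N [x]_B = x = M [x]_W, so P = N^(-1) M.
Since det N = -1, N^(-1) has integer entries; multiplying gives P = [[-1, 0, -2, 0], [1, -2, 0, 0], [-1, 1, 1, -2], [2, 0, 1, 0]].

[[-1, 0, -2, 0], [1, -2, 0, 0], [-1, 1, 1, -2], [2, 0, 1, 0]]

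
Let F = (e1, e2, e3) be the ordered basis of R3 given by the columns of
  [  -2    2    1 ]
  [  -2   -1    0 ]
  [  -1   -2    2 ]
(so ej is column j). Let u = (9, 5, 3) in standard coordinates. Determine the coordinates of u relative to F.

[u]_F is the unique c with M c = u, where M has columns e1, ..., e3.
Row-reducing the augmented matrix [M | u] gives c = (-3, 1, 1).
Check: -3e1 + e2 + e3 = (9, 5, 3).

(-3, 1, 1)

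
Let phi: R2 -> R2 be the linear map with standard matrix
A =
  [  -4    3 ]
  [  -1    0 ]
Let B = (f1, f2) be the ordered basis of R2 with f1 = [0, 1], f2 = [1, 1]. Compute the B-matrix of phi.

The j-th column of [phi]_B is [phi(fj)]_B.
phi(f1) = A f1 = [3, 0] = -3f1 + 3f2, so column 1 is [-3, 3].
Repeating for f2 and assembling the columns gives [[-3, 0], [3, -1]].

[[-3, 0], [3, -1]]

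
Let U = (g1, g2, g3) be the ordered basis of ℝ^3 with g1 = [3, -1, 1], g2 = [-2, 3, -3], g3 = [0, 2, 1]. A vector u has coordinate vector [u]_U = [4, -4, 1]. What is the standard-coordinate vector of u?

[20, -14, 17]

u = M [u]_U, where M has columns g1, ..., g3.
Carrying out the matrix-vector product, u = [20, -14, 17].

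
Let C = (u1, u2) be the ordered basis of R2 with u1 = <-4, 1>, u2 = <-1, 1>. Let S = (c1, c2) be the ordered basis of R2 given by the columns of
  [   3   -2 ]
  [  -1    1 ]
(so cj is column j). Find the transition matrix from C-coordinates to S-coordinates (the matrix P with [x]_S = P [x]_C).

Column j of P is [uj]_S, since P maps C-coordinates to S-coordinates.
Expressing u1 in S: u1 = -2c1 - c2, so column 1 of P is <-2, -1>.
Doing the same for each uj gives P = [[-2, 1], [-1, 2]].

[[-2, 1], [-1, 2]]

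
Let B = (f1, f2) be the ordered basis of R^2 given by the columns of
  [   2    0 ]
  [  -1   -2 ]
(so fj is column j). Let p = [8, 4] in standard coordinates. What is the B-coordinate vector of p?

We seek scalars with c_1 f1 + c_2 f2 = p; equivalently solve M c = p where the columns of M are f1, f2.
System: 2c_1 + 0c_2 = 8, -c_1 - 2c_2 = 4; solving gives c_1 = 4, c_2 = -4.
Check: 4f1 - 4f2 = [8, 4].

[4, -4]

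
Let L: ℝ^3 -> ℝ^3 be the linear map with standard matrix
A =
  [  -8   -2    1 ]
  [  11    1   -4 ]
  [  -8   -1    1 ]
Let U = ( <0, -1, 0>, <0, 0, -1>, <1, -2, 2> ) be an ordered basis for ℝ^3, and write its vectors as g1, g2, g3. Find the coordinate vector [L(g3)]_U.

<3, 0, -2>

Compute L(g3) = A g3 = <-2, 1, -4> in standard coordinates.
Then write this in U-coordinates: solve for y in y_1 g1 + ... + y_3 g3 = <-2, 1, -4>.
This gives y = <3, 0, -2>, which is column 3 of [L]_U.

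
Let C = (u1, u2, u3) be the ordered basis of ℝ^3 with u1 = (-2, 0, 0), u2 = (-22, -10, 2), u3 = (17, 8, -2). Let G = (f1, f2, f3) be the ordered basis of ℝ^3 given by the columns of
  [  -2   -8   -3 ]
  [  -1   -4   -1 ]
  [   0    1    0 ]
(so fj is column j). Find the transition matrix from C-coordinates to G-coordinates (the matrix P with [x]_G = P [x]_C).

[[-2, 0, 1], [0, 2, -2], [2, 2, -1]]

Take x = uj: its C-coordinates are the j-th standard unit vector, so P e_j — column j of P — equals [uj]_G.
u1 = -2f1 + 0·f2 + 2f3, giving column 1 = (-2, 0, 2); repeating for each j gives P = [[-2, 0, 1], [0, 2, -2], [2, 2, -1]].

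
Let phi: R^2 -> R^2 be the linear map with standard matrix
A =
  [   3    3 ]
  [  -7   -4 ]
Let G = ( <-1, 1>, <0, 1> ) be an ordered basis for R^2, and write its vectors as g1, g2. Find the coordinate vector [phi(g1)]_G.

Compute phi(g1) = A g1 = <0, 3> in standard coordinates.
Then write this in G-coordinates: solve for y in y_1 g1 + y_2 g2 = <0, 3>.
This gives y = <0, 3>, which is column 1 of [phi]_G.

<0, 3>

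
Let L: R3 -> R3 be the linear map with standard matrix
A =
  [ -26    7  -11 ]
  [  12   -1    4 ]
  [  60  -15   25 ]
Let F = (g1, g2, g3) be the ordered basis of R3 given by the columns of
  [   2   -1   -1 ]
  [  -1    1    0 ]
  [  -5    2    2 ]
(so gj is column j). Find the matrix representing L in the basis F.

Let P have columns g1, ..., g3. Then [L]_F = P^(-1) A P.
Here det P = -1, so P^(-1) is integer; computing A P first and then P^(-1)(A P) gives [[-2, 3, 2], [3, -2, -2], [-3, -3, 2]].

[[-2, 3, 2], [3, -2, -2], [-3, -3, 2]]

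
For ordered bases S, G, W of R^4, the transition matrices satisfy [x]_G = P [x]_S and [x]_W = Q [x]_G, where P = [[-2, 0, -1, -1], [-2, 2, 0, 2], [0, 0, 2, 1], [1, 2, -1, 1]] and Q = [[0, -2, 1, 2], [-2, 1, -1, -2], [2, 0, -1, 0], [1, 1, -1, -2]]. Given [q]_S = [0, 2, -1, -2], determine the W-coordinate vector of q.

Composing the changes, [q]_W = Q P [q]_S.
Q P = [[6, 0, 0, -1], [0, -2, 2, 1], [-4, 0, -4, -3], [-6, -2, -1, -2]]; applying this to [0, 2, -1, -2] gives [2, -8, 10, 1].

[2, -8, 10, 1]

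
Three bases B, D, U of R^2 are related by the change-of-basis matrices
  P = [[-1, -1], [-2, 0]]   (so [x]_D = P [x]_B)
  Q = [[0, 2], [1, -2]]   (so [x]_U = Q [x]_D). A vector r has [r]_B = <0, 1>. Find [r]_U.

Apply P to get D-coordinates <-1, 0>, then Q to get U-coordinates.
The result is [r]_U = <0, -1>.

<0, -1>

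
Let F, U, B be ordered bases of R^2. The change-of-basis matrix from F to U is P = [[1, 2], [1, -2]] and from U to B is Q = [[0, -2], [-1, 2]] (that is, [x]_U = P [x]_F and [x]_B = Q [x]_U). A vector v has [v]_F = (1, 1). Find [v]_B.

(2, -5)

Composing the changes, [v]_B = Q P [v]_F.
Q P = [[-2, 4], [1, -6]]; applying this to (1, 1) gives (2, -5).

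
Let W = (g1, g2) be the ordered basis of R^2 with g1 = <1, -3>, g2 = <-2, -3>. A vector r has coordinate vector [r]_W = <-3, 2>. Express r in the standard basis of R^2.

r = M [r]_W, where M has columns g1, g2.
Carrying out the matrix-vector product, r = <-7, 3>.

<-7, 3>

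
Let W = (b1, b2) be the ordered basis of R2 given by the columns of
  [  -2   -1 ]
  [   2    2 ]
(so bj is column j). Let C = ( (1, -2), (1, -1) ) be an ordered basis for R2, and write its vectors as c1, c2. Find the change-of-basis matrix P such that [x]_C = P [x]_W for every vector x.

[[0, -1], [-2, 0]]

Column j of P is [bj]_C, since P maps W-coordinates to C-coordinates.
Expressing b1 in C: b1 = 0·c1 - 2c2, so column 1 of P is (0, -2).
Doing the same for each bj gives P = [[0, -1], [-2, 0]].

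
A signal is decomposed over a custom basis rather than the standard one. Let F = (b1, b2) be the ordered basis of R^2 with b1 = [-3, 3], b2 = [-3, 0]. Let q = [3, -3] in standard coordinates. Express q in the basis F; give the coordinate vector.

Write q = c_1 b1 + c_2 b2 and solve for the c_i.
System: -3c_1 - 3c_2 = 3, 3c_1 + 0c_2 = -3; solving gives c_1 = -1, c_2 = 0.
Check: -b1 + 0·b2 = [3, -3].

[-1, 0]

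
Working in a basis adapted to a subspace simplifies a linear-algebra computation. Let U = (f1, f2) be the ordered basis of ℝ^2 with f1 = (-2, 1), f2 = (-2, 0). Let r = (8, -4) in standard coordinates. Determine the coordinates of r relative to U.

(-4, 0)

Write r = c_1 f1 + c_2 f2 and solve for the c_i.
System: -2c_1 - 2c_2 = 8, c_1 + 0c_2 = -4; solving gives c_1 = -4, c_2 = 0.
Check: -4f1 + 0·f2 = (8, -4).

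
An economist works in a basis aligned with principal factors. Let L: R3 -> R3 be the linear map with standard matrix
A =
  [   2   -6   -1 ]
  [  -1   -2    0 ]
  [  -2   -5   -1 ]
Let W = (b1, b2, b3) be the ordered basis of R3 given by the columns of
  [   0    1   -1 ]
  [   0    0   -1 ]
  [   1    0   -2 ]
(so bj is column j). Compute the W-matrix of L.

[[-1, 0, 3], [-1, 3, 3], [0, 1, -3]]

The j-th column of [L]_W is [L(bj)]_W.
L(b1) = A b1 = [-1, 0, -1] = -b1 - b2 + 0·b3, so column 1 is [-1, -1, 0].
Repeating for b2, b3 and assembling the columns gives [[-1, 0, 3], [-1, 3, 3], [0, 1, -3]].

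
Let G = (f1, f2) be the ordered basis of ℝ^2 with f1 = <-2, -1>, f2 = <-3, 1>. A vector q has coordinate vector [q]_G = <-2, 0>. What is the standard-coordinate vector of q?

q = M [q]_G, where M has columns f1, f2.
Carrying out the matrix-vector product, q = <4, 2>.

<4, 2>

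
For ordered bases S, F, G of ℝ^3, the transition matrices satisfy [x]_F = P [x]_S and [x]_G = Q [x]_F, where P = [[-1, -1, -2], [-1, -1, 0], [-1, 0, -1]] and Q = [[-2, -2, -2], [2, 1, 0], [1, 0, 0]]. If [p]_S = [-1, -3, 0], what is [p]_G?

[-18, 12, 4]

First [p]_F = P [p]_S = [4, 4, 1].
Then [p]_G = Q [p]_F = [-18, 12, 4].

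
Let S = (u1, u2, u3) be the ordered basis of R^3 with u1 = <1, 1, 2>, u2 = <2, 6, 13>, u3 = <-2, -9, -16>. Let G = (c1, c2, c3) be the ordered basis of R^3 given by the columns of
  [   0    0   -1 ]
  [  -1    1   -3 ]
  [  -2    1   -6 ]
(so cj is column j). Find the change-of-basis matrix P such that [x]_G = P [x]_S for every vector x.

[[2, -1, 1], [0, -1, -2], [-1, -2, 2]]

Column j of P is [uj]_G, since P maps S-coordinates to G-coordinates.
Expressing u1 in G: u1 = 2c1 + 0·c2 - c3, so column 1 of P is <2, 0, -1>.
Doing the same for each uj gives P = [[2, -1, 1], [0, -1, -2], [-1, -2, 2]].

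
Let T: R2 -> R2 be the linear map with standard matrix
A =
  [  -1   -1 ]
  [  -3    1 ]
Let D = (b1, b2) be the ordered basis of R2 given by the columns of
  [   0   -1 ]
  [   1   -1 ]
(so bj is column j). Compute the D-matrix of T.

[[2, 0], [1, -2]]

With P the matrix whose columns are b1, b2, [T]_D = P^(-1) A P.
Column by column: T(b1) = A b1 = [-1, 1]; its D-coordinates [2, 1] give column 1.
Continuing for each basis vector yields [T]_D = [[2, 0], [1, -2]].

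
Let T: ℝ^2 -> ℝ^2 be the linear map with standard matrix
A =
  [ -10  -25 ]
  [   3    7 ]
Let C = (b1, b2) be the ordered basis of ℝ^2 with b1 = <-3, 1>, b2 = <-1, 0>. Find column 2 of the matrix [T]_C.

<-3, -1>

Compute T(b2) = A b2 = <10, -3> in standard coordinates.
Then write this in C-coordinates: solve for y in y_1 b1 + y_2 b2 = <10, -3>.
This gives y = <-3, -1>, which is column 2 of [T]_C.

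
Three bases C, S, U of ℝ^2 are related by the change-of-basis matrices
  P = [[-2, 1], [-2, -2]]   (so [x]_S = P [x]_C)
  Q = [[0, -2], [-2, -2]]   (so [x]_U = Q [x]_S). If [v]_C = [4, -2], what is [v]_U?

[8, 28]

Composing the changes, [v]_U = Q P [v]_C.
Q P = [[4, 4], [8, 2]]; applying this to [4, -2] gives [8, 28].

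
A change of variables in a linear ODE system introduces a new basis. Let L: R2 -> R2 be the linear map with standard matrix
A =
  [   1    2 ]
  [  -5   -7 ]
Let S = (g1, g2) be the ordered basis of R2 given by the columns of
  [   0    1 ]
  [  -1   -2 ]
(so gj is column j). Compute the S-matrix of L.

[[-3, -3], [-2, -3]]

The j-th column of [L]_S is [L(gj)]_S.
L(g1) = A g1 = <-2, 7> = -3g1 - 2g2, so column 1 is <-3, -2>.
Repeating for g2 and assembling the columns gives [[-3, -3], [-2, -3]].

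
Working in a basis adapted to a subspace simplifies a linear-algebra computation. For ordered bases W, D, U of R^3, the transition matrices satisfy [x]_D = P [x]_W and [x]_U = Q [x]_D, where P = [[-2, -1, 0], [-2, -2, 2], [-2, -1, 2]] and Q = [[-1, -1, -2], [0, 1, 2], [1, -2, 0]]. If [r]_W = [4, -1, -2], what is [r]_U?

[39, -32, 13]

Composing the changes, [r]_U = Q P [r]_W.
Q P = [[8, 5, -6], [-6, -4, 6], [2, 3, -4]]; applying this to [4, -1, -2] gives [39, -32, 13].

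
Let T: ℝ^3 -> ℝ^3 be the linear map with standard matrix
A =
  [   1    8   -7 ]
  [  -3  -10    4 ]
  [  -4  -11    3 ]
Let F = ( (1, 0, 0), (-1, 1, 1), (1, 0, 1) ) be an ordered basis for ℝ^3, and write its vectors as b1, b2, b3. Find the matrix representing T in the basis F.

[[-1, -2, -3], [-3, -3, 1], [-1, -1, -2]]

Let P have columns b1, ..., b3. Then [T]_F = P^(-1) A P.
Here det P = 1, so P^(-1) is integer; computing A P first and then P^(-1)(A P) gives [[-1, -2, -3], [-3, -3, 1], [-1, -1, -2]].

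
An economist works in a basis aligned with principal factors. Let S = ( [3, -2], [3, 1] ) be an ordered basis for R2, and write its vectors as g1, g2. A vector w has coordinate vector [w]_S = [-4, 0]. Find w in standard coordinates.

[-12, 8]

w = M [w]_S, where M has columns g1, g2.
Carrying out the matrix-vector product, w = [-12, 8].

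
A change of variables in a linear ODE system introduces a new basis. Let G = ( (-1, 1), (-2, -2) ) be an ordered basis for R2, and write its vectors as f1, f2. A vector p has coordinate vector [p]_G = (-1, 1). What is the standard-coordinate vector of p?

By definition p = -f1 + f2.
Summing componentwise gives (-1, -3).

(-1, -3)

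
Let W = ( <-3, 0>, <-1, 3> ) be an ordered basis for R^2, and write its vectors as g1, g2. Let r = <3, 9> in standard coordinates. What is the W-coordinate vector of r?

Write r = c_1 g1 + c_2 g2 and solve for the c_i.
System: -3c_1 - c_2 = 3, 0c_1 + 3c_2 = 9; solving gives c_1 = -2, c_2 = 3.
Check: -2g1 + 3g2 = <3, 9>.

<-2, 3>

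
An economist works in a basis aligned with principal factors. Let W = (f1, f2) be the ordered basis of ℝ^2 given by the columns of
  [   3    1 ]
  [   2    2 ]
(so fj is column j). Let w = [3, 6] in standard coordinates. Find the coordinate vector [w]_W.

Write w = c_1 f1 + c_2 f2 and solve for the c_i.
System: 3c_1 + c_2 = 3, 2c_1 + 2c_2 = 6; solving gives c_1 = 0, c_2 = 3.
Check: 0·f1 + 3f2 = [3, 6].

[0, 3]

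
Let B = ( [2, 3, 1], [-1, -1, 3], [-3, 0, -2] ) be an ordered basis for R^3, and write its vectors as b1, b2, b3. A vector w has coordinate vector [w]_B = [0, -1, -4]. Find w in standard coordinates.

w = M [w]_B, where M has columns b1, ..., b3.
Carrying out the matrix-vector product, w = [13, 1, 5].

[13, 1, 5]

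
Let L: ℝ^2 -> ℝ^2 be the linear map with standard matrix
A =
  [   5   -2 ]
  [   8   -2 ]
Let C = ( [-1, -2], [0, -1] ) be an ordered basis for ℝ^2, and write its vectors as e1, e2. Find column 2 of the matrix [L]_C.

[-2, 2]

Column 2 of [L]_C is the C-coordinate vector of L(e2).
In standard coordinates L(e2) = A e2 = [2, 2].
Converting to C: [2, 2] = -2e1 + 2e2, so the coordinate vector is [-2, 2].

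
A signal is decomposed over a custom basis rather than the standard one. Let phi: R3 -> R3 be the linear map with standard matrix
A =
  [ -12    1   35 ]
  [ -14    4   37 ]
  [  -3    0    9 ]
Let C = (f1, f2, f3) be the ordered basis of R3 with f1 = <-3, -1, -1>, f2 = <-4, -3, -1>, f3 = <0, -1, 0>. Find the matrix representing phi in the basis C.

[[0, -2, -1], [0, -1, 1], [-1, -2, 2]]

Let P have columns f1, ..., f3. Then [phi]_C = P^(-1) A P.
Here det P = -1, so P^(-1) is integer; computing A P first and then P^(-1)(A P) gives [[0, -2, -1], [0, -1, 1], [-1, -2, 2]].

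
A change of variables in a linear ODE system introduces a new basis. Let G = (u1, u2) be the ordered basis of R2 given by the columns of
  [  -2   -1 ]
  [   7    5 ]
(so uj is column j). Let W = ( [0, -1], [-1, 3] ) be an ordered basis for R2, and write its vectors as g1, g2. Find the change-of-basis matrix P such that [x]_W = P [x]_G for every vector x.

[[-1, -2], [2, 1]]

Take x = uj: its G-coordinates are the j-th standard unit vector, so P e_j — column j of P — equals [uj]_W.
u1 = -g1 + 2g2, giving column 1 = [-1, 2]; repeating for each j gives P = [[-1, -2], [2, 1]].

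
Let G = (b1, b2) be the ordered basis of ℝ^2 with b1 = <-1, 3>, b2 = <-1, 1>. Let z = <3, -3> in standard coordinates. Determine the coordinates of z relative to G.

<0, -3>

[z]_G is the unique c with M c = z, where M has columns b1, b2.
System: -c_1 - c_2 = 3, 3c_1 + c_2 = -3; solving gives c_1 = 0, c_2 = -3.
Check: 0·b1 - 3b2 = <3, -3>.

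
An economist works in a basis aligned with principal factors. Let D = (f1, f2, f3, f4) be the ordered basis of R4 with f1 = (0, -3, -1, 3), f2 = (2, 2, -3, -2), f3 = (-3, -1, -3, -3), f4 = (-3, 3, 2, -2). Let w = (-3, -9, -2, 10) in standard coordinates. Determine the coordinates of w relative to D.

We seek scalars with c_1 f1 + ... + c_4 f4 = w; equivalently solve M c = w where the columns of M are f1, ..., f4.
Solving this 4x4 system gives c = (4, 0, 0, 1).
Check: 4f1 + 0·f2 + 0·f3 + f4 = (-3, -9, -2, 10).

(4, 0, 0, 1)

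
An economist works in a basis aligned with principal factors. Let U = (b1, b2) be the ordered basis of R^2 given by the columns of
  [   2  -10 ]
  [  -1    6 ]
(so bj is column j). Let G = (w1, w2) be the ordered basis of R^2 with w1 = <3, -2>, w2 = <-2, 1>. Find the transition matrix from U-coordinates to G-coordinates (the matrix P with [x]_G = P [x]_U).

[[0, -2], [-1, 2]]

Column j of P is [bj]_G, since P maps U-coordinates to G-coordinates.
Expressing b1 in G: b1 = 0·w1 - w2, so column 1 of P is <0, -1>.
Doing the same for each bj gives P = [[0, -2], [-1, 2]].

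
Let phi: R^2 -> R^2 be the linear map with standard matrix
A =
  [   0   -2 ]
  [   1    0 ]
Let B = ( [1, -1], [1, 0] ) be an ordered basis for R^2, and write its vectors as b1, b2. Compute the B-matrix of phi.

With P the matrix whose columns are b1, b2, [phi]_B = P^(-1) A P.
Column by column: phi(b1) = A b1 = [2, 1]; its B-coordinates [-1, 3] give column 1.
Continuing for each basis vector yields [phi]_B = [[-1, -1], [3, 1]].

[[-1, -1], [3, 1]]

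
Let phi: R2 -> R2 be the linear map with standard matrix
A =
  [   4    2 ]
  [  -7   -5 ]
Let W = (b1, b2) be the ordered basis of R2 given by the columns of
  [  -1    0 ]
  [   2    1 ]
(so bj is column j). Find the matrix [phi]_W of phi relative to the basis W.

With P the matrix whose columns are b1, b2, [phi]_W = P^(-1) A P.
Column by column: phi(b1) = A b1 = [0, -3]; its W-coordinates [0, -3] give column 1.
Continuing for each basis vector yields [phi]_W = [[0, -2], [-3, -1]].

[[0, -2], [-3, -1]]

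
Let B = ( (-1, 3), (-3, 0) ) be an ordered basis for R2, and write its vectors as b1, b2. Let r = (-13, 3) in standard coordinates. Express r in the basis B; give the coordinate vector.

(1, 4)

We seek scalars with c_1 b1 + c_2 b2 = r; equivalently solve M c = r where the columns of M are b1, b2.
System: -c_1 - 3c_2 = -13, 3c_1 + 0c_2 = 3; solving gives c_1 = 1, c_2 = 4.
Check: b1 + 4b2 = (-13, 3).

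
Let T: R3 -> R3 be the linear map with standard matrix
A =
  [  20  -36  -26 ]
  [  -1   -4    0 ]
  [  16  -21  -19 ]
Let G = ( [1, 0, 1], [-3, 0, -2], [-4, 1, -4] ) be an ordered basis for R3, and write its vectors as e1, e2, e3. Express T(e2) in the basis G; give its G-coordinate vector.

[-2, -2, 3]

Compute T(e2) = A e2 = [-8, 3, -10] in standard coordinates.
Then write this in G-coordinates: solve for y in y_1 e1 + ... + y_3 e3 = [-8, 3, -10].
This gives y = [-2, -2, 3], which is column 2 of [T]_G.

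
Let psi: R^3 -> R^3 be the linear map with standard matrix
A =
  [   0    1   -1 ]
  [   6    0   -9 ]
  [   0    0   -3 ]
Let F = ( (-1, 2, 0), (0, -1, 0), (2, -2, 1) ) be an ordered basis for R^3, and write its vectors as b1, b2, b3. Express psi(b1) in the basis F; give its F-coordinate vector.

Column 1 of [psi]_F is the F-coordinate vector of psi(b1).
In standard coordinates psi(b1) = A b1 = (2, -6, 0).
Converting to F: (2, -6, 0) = -2b1 + 2b2 + 0·b3, so the coordinate vector is (-2, 2, 0).

(-2, 2, 0)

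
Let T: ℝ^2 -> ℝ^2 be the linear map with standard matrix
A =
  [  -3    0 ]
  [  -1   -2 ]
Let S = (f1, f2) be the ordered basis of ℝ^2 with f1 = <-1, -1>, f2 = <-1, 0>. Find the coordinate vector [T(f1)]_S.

<-3, 0>

Column 1 of [T]_S is the S-coordinate vector of T(f1).
In standard coordinates T(f1) = A f1 = <3, 3>.
Converting to S: <3, 3> = -3f1 + 0·f2, so the coordinate vector is <-3, 0>.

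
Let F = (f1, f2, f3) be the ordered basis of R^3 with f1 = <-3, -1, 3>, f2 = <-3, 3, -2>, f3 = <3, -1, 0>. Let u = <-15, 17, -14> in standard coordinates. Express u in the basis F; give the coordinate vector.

Write u = c_1 f1 + ... + c_3 f3 and solve for the c_i.
Row-reducing the augmented matrix [M | u] gives c = (-2, 4, -3).
Check: -2f1 + 4f2 - 3f3 = <-15, 17, -14>.

<-2, 4, -3>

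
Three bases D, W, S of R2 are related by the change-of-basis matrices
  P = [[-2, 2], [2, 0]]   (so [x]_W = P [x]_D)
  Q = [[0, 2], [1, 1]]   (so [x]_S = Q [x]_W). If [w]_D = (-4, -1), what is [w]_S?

Apply P to get W-coordinates (6, -8), then Q to get S-coordinates.
The result is [w]_S = (-16, -2).

(-16, -2)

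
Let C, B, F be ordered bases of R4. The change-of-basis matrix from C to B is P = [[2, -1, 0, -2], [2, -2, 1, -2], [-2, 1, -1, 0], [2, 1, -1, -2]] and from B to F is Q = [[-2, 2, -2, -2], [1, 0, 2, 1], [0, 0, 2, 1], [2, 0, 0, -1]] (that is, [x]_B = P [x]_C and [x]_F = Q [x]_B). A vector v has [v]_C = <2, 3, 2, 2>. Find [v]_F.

Apply P to get B-coordinates <-3, -4, -3, 1>, then Q to get F-coordinates.
The result is [v]_F = <2, -8, -5, -7>.

<2, -8, -5, -7>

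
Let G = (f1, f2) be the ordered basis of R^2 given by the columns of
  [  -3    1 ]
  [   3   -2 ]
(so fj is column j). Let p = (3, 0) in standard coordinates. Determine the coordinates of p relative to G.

We seek scalars with c_1 f1 + c_2 f2 = p; equivalently solve M c = p where the columns of M are f1, f2.
System: -3c_1 + c_2 = 3, 3c_1 - 2c_2 = 0; solving gives c_1 = -2, c_2 = -3.
Check: -2f1 - 3f2 = (3, 0).

(-2, -3)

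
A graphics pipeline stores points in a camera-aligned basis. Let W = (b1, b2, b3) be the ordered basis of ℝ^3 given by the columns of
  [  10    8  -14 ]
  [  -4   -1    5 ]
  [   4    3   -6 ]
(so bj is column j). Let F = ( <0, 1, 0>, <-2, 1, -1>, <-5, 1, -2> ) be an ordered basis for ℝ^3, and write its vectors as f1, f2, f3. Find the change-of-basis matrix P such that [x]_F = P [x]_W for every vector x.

[[-2, 0, 1], [0, 1, 2], [-2, -2, 2]]

Column j of P is [bj]_F, since P maps W-coordinates to F-coordinates.
Expressing b1 in F: b1 = -2f1 + 0·f2 - 2f3, so column 1 of P is <-2, 0, -2>.
Doing the same for each bj gives P = [[-2, 0, 1], [0, 1, 2], [-2, -2, 2]].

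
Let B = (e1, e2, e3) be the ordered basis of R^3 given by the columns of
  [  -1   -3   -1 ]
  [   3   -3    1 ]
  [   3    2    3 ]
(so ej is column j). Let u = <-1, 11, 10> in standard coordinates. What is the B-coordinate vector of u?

[u]_B is the unique c with M c = u, where M has columns e1, ..., e3.
Row-reducing the augmented matrix [M | u] gives c = (2, -1, 2).
Check: 2e1 - e2 + 2e3 = <-1, 11, 10>.

<2, -1, 2>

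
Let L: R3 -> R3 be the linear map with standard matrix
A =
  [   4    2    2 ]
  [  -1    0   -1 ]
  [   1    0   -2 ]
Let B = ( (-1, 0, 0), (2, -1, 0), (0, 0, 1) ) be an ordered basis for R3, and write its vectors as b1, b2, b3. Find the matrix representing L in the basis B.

Let P have columns b1, ..., b3. Then [L]_B = P^(-1) A P.
Here det P = 1, so P^(-1) is integer; computing A P first and then P^(-1)(A P) gives [[2, -2, 0], [-1, 2, 1], [-1, 2, -2]].

[[2, -2, 0], [-1, 2, 1], [-1, 2, -2]]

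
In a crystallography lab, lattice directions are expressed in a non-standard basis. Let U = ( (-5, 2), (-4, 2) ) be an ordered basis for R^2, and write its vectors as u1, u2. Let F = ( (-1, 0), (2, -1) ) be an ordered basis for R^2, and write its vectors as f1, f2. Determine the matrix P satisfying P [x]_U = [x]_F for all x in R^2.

Column j of P is [uj]_F, since P maps U-coordinates to F-coordinates.
Expressing u1 in F: u1 = f1 - 2f2, so column 1 of P is (1, -2).
Doing the same for each uj gives P = [[1, 0], [-2, -2]].

[[1, 0], [-2, -2]]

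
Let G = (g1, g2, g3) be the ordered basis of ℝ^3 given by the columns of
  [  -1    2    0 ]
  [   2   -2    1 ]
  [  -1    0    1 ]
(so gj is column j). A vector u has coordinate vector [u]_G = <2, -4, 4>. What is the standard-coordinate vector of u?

<-10, 16, 2>

The coordinates say u = 2g1 - 4g2 + 4g3; adding the scaled basis vectors gives <-10, 16, 2>.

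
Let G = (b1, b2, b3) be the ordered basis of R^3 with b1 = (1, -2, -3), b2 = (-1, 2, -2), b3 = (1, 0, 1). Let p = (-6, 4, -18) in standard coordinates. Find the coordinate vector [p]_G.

[p]_G is the unique c with M c = p, where M has columns b1, ..., b3.
Row-reducing the augmented matrix [M | p] gives c = (2, 4, -4).
Check: 2b1 + 4b2 - 4b3 = (-6, 4, -18).

(2, 4, -4)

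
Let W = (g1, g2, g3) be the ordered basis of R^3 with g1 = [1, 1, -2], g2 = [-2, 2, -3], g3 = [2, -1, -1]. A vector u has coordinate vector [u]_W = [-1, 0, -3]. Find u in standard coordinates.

[-7, 2, 5]

u = M [u]_W, where M has columns g1, ..., g3.
Carrying out the matrix-vector product, u = [-7, 2, 5].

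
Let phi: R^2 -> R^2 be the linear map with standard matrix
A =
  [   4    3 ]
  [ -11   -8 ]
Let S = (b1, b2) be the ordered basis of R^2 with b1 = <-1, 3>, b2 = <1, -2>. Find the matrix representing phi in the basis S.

The j-th column of [phi]_S is [phi(bj)]_S.
phi(b1) = A b1 = <5, -13> = -3b1 + 2b2, so column 1 is <-3, 2>.
Repeating for b2 and assembling the columns gives [[-3, 1], [2, -1]].

[[-3, 1], [2, -1]]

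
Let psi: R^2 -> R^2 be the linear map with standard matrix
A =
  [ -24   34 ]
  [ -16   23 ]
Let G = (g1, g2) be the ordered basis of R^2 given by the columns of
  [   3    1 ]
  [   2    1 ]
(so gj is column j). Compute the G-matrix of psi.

[[-2, 3], [2, 1]]

With P the matrix whose columns are g1, g2, [psi]_G = P^(-1) A P.
Column by column: psi(g1) = A g1 = (-4, -2); its G-coordinates (-2, 2) give column 1.
Continuing for each basis vector yields [psi]_G = [[-2, 3], [2, 1]].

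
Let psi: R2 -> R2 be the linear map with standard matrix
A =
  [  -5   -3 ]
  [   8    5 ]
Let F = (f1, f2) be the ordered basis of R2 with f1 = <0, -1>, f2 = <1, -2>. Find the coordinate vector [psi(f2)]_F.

<0, 1>

Compute psi(f2) = A f2 = <1, -2> in standard coordinates.
Then write this in F-coordinates: solve for y in y_1 f1 + y_2 f2 = <1, -2>.
This gives y = <0, 1>, which is column 2 of [psi]_F.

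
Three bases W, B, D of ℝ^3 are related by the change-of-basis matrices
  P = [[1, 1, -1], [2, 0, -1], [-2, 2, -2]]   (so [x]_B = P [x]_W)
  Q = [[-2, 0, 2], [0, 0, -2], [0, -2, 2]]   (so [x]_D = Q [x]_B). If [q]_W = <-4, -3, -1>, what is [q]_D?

Composing the changes, [q]_D = Q P [q]_W.
Q P = [[-6, 2, -2], [4, -4, 4], [-8, 4, -2]]; applying this to <-4, -3, -1> gives <20, -8, 22>.

<20, -8, 22>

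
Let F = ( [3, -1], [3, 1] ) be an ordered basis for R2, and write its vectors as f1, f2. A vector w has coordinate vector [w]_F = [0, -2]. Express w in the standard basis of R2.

By definition w = 0·f1 - 2f2.
Summing componentwise gives [-6, -2].

[-6, -2]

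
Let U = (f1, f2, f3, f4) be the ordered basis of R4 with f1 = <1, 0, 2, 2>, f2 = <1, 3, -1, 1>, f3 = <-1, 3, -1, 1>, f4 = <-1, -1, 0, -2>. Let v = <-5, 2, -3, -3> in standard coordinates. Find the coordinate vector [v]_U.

<-1, -1, 2, 1>

[v]_U is the unique c with M c = v, where M has columns f1, ..., f4.
Row-reducing the augmented matrix [M | v] gives c = (-1, -1, 2, 1).
Check: -f1 - f2 + 2f3 + f4 = <-5, 2, -3, -3>.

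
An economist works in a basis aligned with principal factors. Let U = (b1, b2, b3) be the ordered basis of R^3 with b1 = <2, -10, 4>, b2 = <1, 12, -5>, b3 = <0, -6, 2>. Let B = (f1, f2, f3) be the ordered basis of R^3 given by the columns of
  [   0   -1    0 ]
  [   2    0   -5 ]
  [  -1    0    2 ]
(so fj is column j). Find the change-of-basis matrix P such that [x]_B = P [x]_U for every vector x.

[[0, 1, 2], [-2, -1, 0], [2, -2, 2]]

Column j of P is [bj]_B, since P maps U-coordinates to B-coordinates.
Expressing b1 in B: b1 = 0·f1 - 2f2 + 2f3, so column 1 of P is <0, -2, 2>.
Doing the same for each bj gives P = [[0, 1, 2], [-2, -1, 0], [2, -2, 2]].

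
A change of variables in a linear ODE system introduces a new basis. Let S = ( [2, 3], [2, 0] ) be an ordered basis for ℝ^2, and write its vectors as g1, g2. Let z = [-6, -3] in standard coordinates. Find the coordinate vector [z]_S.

[-1, -2]

[z]_S is the unique c with M c = z, where M has columns g1, g2.
System: 2c_1 + 2c_2 = -6, 3c_1 + 0c_2 = -3; solving gives c_1 = -1, c_2 = -2.
Check: -g1 - 2g2 = [-6, -3].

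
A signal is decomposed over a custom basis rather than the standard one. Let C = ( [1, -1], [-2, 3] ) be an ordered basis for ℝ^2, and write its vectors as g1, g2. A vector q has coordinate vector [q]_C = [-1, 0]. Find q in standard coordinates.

[-1, 1]

By definition q = -g1 + 0·g2.
Summing componentwise gives [-1, 1].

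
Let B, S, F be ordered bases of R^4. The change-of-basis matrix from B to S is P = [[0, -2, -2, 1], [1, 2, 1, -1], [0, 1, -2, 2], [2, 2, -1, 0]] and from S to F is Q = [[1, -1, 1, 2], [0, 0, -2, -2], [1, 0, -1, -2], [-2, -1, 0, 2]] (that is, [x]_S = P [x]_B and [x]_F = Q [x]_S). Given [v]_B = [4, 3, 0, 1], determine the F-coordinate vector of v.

Composing the changes, [v]_F = Q P [v]_B.
Q P = [[3, 1, -7, 4], [-4, -6, 6, -4], [-4, -7, 2, -1], [3, 6, 1, -1]]; applying this to [4, 3, 0, 1] gives [19, -38, -38, 29].

[19, -38, -38, 29]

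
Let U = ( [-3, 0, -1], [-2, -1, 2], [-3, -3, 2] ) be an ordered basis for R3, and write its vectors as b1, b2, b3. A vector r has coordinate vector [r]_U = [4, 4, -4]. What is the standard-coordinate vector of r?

The coordinates say r = 4b1 + 4b2 - 4b3; adding the scaled basis vectors gives [-8, 8, -4].

[-8, 8, -4]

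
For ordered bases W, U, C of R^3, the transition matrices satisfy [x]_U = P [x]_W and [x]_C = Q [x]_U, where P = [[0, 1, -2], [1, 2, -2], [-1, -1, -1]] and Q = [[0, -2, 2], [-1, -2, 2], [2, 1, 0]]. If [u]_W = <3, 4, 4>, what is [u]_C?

<-28, -24, -5>

Composing the changes, [u]_C = Q P [u]_W.
Q P = [[-4, -6, 2], [-4, -7, 4], [1, 4, -6]]; applying this to <3, 4, 4> gives <-28, -24, -5>.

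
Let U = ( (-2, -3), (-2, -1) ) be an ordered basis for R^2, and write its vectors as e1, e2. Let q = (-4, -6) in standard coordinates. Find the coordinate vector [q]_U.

(2, 0)

We seek scalars with c_1 e1 + c_2 e2 = q; equivalently solve M c = q where the columns of M are e1, e2.
System: -2c_1 - 2c_2 = -4, -3c_1 - c_2 = -6; solving gives c_1 = 2, c_2 = 0.
Check: 2e1 + 0·e2 = (-4, -6).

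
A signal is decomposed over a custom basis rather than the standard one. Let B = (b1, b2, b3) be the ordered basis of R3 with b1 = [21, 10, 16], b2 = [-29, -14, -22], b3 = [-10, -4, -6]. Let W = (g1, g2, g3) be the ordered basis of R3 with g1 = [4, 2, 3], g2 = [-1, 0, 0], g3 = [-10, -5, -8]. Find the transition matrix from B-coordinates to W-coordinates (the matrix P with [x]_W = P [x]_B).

[[0, -2, -2], [-1, 1, 2], [-2, 2, 0]]

Column j of P is [bj]_W, since P maps B-coordinates to W-coordinates.
Expressing b1 in W: b1 = 0·g1 - g2 - 2g3, so column 1 of P is [0, -1, -2].
Doing the same for each bj gives P = [[0, -2, -2], [-1, 1, 2], [-2, 2, 0]].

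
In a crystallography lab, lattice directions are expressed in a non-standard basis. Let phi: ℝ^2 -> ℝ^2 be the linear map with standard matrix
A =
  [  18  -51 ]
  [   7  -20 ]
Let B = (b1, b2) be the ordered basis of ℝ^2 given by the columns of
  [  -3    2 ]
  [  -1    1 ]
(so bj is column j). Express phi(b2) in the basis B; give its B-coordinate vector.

Column 2 of [phi]_B is the B-coordinate vector of phi(b2).
In standard coordinates phi(b2) = A b2 = [-15, -6].
Converting to B: [-15, -6] = 3b1 - 3b2, so the coordinate vector is [3, -3].

[3, -3]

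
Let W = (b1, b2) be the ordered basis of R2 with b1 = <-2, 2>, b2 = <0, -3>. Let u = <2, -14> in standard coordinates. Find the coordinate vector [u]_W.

Write u = c_1 b1 + c_2 b2 and solve for the c_i.
System: -2c_1 + 0c_2 = 2, 2c_1 - 3c_2 = -14; solving gives c_1 = -1, c_2 = 4.
Check: -b1 + 4b2 = <2, -14>.

<-1, 4>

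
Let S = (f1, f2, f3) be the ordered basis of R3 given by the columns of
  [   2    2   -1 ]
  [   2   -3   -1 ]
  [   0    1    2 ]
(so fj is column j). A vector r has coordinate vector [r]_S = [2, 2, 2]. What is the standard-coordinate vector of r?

By definition r = 2f1 + 2f2 + 2f3.
Summing componentwise gives [6, -4, 6].

[6, -4, 6]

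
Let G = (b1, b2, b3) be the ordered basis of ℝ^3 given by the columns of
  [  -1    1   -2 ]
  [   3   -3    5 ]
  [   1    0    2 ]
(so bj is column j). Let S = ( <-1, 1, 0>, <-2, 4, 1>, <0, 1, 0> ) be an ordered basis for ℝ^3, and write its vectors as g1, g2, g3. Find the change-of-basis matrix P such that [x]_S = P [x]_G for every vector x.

[[-1, -1, -2], [1, 0, 2], [0, -2, -1]]

Take x = bj: its G-coordinates are the j-th standard unit vector, so P e_j — column j of P — equals [bj]_S.
b1 = -g1 + g2 + 0·g3, giving column 1 = <-1, 1, 0>; repeating for each j gives P = [[-1, -1, -2], [1, 0, 2], [0, -2, -1]].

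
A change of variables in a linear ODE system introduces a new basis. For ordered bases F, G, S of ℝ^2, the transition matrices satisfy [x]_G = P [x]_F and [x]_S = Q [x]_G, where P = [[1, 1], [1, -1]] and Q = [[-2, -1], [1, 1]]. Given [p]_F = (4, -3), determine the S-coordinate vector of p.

Apply P to get G-coordinates (1, 7), then Q to get S-coordinates.
The result is [p]_S = (-9, 8).

(-9, 8)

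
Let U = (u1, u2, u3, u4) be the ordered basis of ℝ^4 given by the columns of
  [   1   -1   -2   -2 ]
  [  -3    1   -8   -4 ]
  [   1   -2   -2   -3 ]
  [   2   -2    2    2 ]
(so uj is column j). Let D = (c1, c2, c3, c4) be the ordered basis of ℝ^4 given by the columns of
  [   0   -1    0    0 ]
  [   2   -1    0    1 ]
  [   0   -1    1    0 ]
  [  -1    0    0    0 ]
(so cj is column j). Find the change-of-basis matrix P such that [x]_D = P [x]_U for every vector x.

Column j of P is [uj]_D, since P maps U-coordinates to D-coordinates.
Expressing u1 in D: u1 = -2c1 - c2 + 0·c3 + 0·c4, so column 1 of P is (-2, -1, 0, 0).
Doing the same for each uj gives P = [[-2, 2, -2, -2], [-1, 1, 2, 2], [0, -1, 0, -1], [0, -2, -2, 2]].

[[-2, 2, -2, -2], [-1, 1, 2, 2], [0, -1, 0, -1], [0, -2, -2, 2]]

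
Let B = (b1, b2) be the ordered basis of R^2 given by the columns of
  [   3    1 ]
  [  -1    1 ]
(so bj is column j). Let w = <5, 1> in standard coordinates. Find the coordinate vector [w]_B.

We seek scalars with c_1 b1 + c_2 b2 = w; equivalently solve M c = w where the columns of M are b1, b2.
System: 3c_1 + c_2 = 5, -c_1 + c_2 = 1; solving gives c_1 = 1, c_2 = 2.
Check: b1 + 2b2 = <5, 1>.

<1, 2>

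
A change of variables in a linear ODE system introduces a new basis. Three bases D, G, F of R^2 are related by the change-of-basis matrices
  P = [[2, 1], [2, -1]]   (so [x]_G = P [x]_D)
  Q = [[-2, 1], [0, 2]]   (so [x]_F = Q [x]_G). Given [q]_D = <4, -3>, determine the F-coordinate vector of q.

<1, 22>

Composing the changes, [q]_F = Q P [q]_D.
Q P = [[-2, -3], [4, -2]]; applying this to <4, -3> gives <1, 22>.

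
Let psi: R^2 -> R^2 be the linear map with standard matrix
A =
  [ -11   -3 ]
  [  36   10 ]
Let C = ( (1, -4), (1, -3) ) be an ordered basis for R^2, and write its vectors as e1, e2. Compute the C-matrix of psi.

With P the matrix whose columns are e1, e2, [psi]_C = P^(-1) A P.
Column by column: psi(e1) = A e1 = (1, -4); its C-coordinates (1, 0) give column 1.
Continuing for each basis vector yields [psi]_C = [[1, 0], [0, -2]].

[[1, 0], [0, -2]]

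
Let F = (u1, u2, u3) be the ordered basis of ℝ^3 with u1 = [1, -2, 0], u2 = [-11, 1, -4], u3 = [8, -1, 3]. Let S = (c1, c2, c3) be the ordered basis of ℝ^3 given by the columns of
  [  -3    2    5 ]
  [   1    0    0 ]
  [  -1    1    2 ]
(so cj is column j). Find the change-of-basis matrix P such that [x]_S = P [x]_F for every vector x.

Take x = uj: its F-coordinates are the j-th standard unit vector, so P e_j — column j of P — equals [uj]_S.
u1 = -2c1 + 0·c2 - c3, giving column 1 = [-2, 0, -1]; repeating for each j gives P = [[-2, 1, -1], [0, 1, 0], [-1, -2, 1]].

[[-2, 1, -1], [0, 1, 0], [-1, -2, 1]]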